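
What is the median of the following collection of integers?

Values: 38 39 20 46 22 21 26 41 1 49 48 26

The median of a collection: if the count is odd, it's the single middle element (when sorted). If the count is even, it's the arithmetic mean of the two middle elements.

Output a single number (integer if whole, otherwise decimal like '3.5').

Step 1: insert 38 -> lo=[38] (size 1, max 38) hi=[] (size 0) -> median=38
Step 2: insert 39 -> lo=[38] (size 1, max 38) hi=[39] (size 1, min 39) -> median=38.5
Step 3: insert 20 -> lo=[20, 38] (size 2, max 38) hi=[39] (size 1, min 39) -> median=38
Step 4: insert 46 -> lo=[20, 38] (size 2, max 38) hi=[39, 46] (size 2, min 39) -> median=38.5
Step 5: insert 22 -> lo=[20, 22, 38] (size 3, max 38) hi=[39, 46] (size 2, min 39) -> median=38
Step 6: insert 21 -> lo=[20, 21, 22] (size 3, max 22) hi=[38, 39, 46] (size 3, min 38) -> median=30
Step 7: insert 26 -> lo=[20, 21, 22, 26] (size 4, max 26) hi=[38, 39, 46] (size 3, min 38) -> median=26
Step 8: insert 41 -> lo=[20, 21, 22, 26] (size 4, max 26) hi=[38, 39, 41, 46] (size 4, min 38) -> median=32
Step 9: insert 1 -> lo=[1, 20, 21, 22, 26] (size 5, max 26) hi=[38, 39, 41, 46] (size 4, min 38) -> median=26
Step 10: insert 49 -> lo=[1, 20, 21, 22, 26] (size 5, max 26) hi=[38, 39, 41, 46, 49] (size 5, min 38) -> median=32
Step 11: insert 48 -> lo=[1, 20, 21, 22, 26, 38] (size 6, max 38) hi=[39, 41, 46, 48, 49] (size 5, min 39) -> median=38
Step 12: insert 26 -> lo=[1, 20, 21, 22, 26, 26] (size 6, max 26) hi=[38, 39, 41, 46, 48, 49] (size 6, min 38) -> median=32

Answer: 32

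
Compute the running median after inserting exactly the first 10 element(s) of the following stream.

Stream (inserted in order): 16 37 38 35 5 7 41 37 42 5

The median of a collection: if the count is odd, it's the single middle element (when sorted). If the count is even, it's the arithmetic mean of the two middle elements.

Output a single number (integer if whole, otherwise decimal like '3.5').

Answer: 36

Derivation:
Step 1: insert 16 -> lo=[16] (size 1, max 16) hi=[] (size 0) -> median=16
Step 2: insert 37 -> lo=[16] (size 1, max 16) hi=[37] (size 1, min 37) -> median=26.5
Step 3: insert 38 -> lo=[16, 37] (size 2, max 37) hi=[38] (size 1, min 38) -> median=37
Step 4: insert 35 -> lo=[16, 35] (size 2, max 35) hi=[37, 38] (size 2, min 37) -> median=36
Step 5: insert 5 -> lo=[5, 16, 35] (size 3, max 35) hi=[37, 38] (size 2, min 37) -> median=35
Step 6: insert 7 -> lo=[5, 7, 16] (size 3, max 16) hi=[35, 37, 38] (size 3, min 35) -> median=25.5
Step 7: insert 41 -> lo=[5, 7, 16, 35] (size 4, max 35) hi=[37, 38, 41] (size 3, min 37) -> median=35
Step 8: insert 37 -> lo=[5, 7, 16, 35] (size 4, max 35) hi=[37, 37, 38, 41] (size 4, min 37) -> median=36
Step 9: insert 42 -> lo=[5, 7, 16, 35, 37] (size 5, max 37) hi=[37, 38, 41, 42] (size 4, min 37) -> median=37
Step 10: insert 5 -> lo=[5, 5, 7, 16, 35] (size 5, max 35) hi=[37, 37, 38, 41, 42] (size 5, min 37) -> median=36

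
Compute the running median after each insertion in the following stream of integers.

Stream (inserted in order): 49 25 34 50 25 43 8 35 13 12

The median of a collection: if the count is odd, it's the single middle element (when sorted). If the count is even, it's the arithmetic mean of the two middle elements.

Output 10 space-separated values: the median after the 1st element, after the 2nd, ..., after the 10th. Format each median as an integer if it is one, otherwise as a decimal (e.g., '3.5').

Step 1: insert 49 -> lo=[49] (size 1, max 49) hi=[] (size 0) -> median=49
Step 2: insert 25 -> lo=[25] (size 1, max 25) hi=[49] (size 1, min 49) -> median=37
Step 3: insert 34 -> lo=[25, 34] (size 2, max 34) hi=[49] (size 1, min 49) -> median=34
Step 4: insert 50 -> lo=[25, 34] (size 2, max 34) hi=[49, 50] (size 2, min 49) -> median=41.5
Step 5: insert 25 -> lo=[25, 25, 34] (size 3, max 34) hi=[49, 50] (size 2, min 49) -> median=34
Step 6: insert 43 -> lo=[25, 25, 34] (size 3, max 34) hi=[43, 49, 50] (size 3, min 43) -> median=38.5
Step 7: insert 8 -> lo=[8, 25, 25, 34] (size 4, max 34) hi=[43, 49, 50] (size 3, min 43) -> median=34
Step 8: insert 35 -> lo=[8, 25, 25, 34] (size 4, max 34) hi=[35, 43, 49, 50] (size 4, min 35) -> median=34.5
Step 9: insert 13 -> lo=[8, 13, 25, 25, 34] (size 5, max 34) hi=[35, 43, 49, 50] (size 4, min 35) -> median=34
Step 10: insert 12 -> lo=[8, 12, 13, 25, 25] (size 5, max 25) hi=[34, 35, 43, 49, 50] (size 5, min 34) -> median=29.5

Answer: 49 37 34 41.5 34 38.5 34 34.5 34 29.5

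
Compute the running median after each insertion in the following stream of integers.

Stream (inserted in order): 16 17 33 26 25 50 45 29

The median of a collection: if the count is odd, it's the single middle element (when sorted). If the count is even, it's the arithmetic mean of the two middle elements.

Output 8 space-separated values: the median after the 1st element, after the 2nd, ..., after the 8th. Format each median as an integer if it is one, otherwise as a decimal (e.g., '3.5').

Answer: 16 16.5 17 21.5 25 25.5 26 27.5

Derivation:
Step 1: insert 16 -> lo=[16] (size 1, max 16) hi=[] (size 0) -> median=16
Step 2: insert 17 -> lo=[16] (size 1, max 16) hi=[17] (size 1, min 17) -> median=16.5
Step 3: insert 33 -> lo=[16, 17] (size 2, max 17) hi=[33] (size 1, min 33) -> median=17
Step 4: insert 26 -> lo=[16, 17] (size 2, max 17) hi=[26, 33] (size 2, min 26) -> median=21.5
Step 5: insert 25 -> lo=[16, 17, 25] (size 3, max 25) hi=[26, 33] (size 2, min 26) -> median=25
Step 6: insert 50 -> lo=[16, 17, 25] (size 3, max 25) hi=[26, 33, 50] (size 3, min 26) -> median=25.5
Step 7: insert 45 -> lo=[16, 17, 25, 26] (size 4, max 26) hi=[33, 45, 50] (size 3, min 33) -> median=26
Step 8: insert 29 -> lo=[16, 17, 25, 26] (size 4, max 26) hi=[29, 33, 45, 50] (size 4, min 29) -> median=27.5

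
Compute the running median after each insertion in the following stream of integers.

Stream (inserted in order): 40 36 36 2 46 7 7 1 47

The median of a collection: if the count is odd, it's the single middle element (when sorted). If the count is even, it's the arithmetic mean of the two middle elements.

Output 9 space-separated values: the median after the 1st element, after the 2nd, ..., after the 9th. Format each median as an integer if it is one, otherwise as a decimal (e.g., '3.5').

Answer: 40 38 36 36 36 36 36 21.5 36

Derivation:
Step 1: insert 40 -> lo=[40] (size 1, max 40) hi=[] (size 0) -> median=40
Step 2: insert 36 -> lo=[36] (size 1, max 36) hi=[40] (size 1, min 40) -> median=38
Step 3: insert 36 -> lo=[36, 36] (size 2, max 36) hi=[40] (size 1, min 40) -> median=36
Step 4: insert 2 -> lo=[2, 36] (size 2, max 36) hi=[36, 40] (size 2, min 36) -> median=36
Step 5: insert 46 -> lo=[2, 36, 36] (size 3, max 36) hi=[40, 46] (size 2, min 40) -> median=36
Step 6: insert 7 -> lo=[2, 7, 36] (size 3, max 36) hi=[36, 40, 46] (size 3, min 36) -> median=36
Step 7: insert 7 -> lo=[2, 7, 7, 36] (size 4, max 36) hi=[36, 40, 46] (size 3, min 36) -> median=36
Step 8: insert 1 -> lo=[1, 2, 7, 7] (size 4, max 7) hi=[36, 36, 40, 46] (size 4, min 36) -> median=21.5
Step 9: insert 47 -> lo=[1, 2, 7, 7, 36] (size 5, max 36) hi=[36, 40, 46, 47] (size 4, min 36) -> median=36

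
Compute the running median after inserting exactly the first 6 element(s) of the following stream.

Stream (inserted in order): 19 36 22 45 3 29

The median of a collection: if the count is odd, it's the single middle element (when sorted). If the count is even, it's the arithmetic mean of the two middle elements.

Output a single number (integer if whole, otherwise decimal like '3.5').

Answer: 25.5

Derivation:
Step 1: insert 19 -> lo=[19] (size 1, max 19) hi=[] (size 0) -> median=19
Step 2: insert 36 -> lo=[19] (size 1, max 19) hi=[36] (size 1, min 36) -> median=27.5
Step 3: insert 22 -> lo=[19, 22] (size 2, max 22) hi=[36] (size 1, min 36) -> median=22
Step 4: insert 45 -> lo=[19, 22] (size 2, max 22) hi=[36, 45] (size 2, min 36) -> median=29
Step 5: insert 3 -> lo=[3, 19, 22] (size 3, max 22) hi=[36, 45] (size 2, min 36) -> median=22
Step 6: insert 29 -> lo=[3, 19, 22] (size 3, max 22) hi=[29, 36, 45] (size 3, min 29) -> median=25.5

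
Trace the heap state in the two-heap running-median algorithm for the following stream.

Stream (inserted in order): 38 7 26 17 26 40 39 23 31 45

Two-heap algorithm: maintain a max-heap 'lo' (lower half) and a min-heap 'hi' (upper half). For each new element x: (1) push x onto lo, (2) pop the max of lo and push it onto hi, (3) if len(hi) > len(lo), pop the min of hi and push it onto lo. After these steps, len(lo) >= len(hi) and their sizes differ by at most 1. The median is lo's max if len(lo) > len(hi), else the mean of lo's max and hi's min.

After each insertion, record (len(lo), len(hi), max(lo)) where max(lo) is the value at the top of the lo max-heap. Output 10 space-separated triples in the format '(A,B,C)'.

Answer: (1,0,38) (1,1,7) (2,1,26) (2,2,17) (3,2,26) (3,3,26) (4,3,26) (4,4,26) (5,4,26) (5,5,26)

Derivation:
Step 1: insert 38 -> lo=[38] hi=[] -> (len(lo)=1, len(hi)=0, max(lo)=38)
Step 2: insert 7 -> lo=[7] hi=[38] -> (len(lo)=1, len(hi)=1, max(lo)=7)
Step 3: insert 26 -> lo=[7, 26] hi=[38] -> (len(lo)=2, len(hi)=1, max(lo)=26)
Step 4: insert 17 -> lo=[7, 17] hi=[26, 38] -> (len(lo)=2, len(hi)=2, max(lo)=17)
Step 5: insert 26 -> lo=[7, 17, 26] hi=[26, 38] -> (len(lo)=3, len(hi)=2, max(lo)=26)
Step 6: insert 40 -> lo=[7, 17, 26] hi=[26, 38, 40] -> (len(lo)=3, len(hi)=3, max(lo)=26)
Step 7: insert 39 -> lo=[7, 17, 26, 26] hi=[38, 39, 40] -> (len(lo)=4, len(hi)=3, max(lo)=26)
Step 8: insert 23 -> lo=[7, 17, 23, 26] hi=[26, 38, 39, 40] -> (len(lo)=4, len(hi)=4, max(lo)=26)
Step 9: insert 31 -> lo=[7, 17, 23, 26, 26] hi=[31, 38, 39, 40] -> (len(lo)=5, len(hi)=4, max(lo)=26)
Step 10: insert 45 -> lo=[7, 17, 23, 26, 26] hi=[31, 38, 39, 40, 45] -> (len(lo)=5, len(hi)=5, max(lo)=26)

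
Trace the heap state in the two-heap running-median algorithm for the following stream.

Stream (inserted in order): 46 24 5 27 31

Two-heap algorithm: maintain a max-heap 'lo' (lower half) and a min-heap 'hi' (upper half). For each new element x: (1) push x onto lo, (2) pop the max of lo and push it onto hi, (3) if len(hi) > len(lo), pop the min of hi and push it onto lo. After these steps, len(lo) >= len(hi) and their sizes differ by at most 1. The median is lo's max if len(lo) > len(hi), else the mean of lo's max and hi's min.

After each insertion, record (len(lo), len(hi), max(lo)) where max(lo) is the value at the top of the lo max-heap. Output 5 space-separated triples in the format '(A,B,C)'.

Answer: (1,0,46) (1,1,24) (2,1,24) (2,2,24) (3,2,27)

Derivation:
Step 1: insert 46 -> lo=[46] hi=[] -> (len(lo)=1, len(hi)=0, max(lo)=46)
Step 2: insert 24 -> lo=[24] hi=[46] -> (len(lo)=1, len(hi)=1, max(lo)=24)
Step 3: insert 5 -> lo=[5, 24] hi=[46] -> (len(lo)=2, len(hi)=1, max(lo)=24)
Step 4: insert 27 -> lo=[5, 24] hi=[27, 46] -> (len(lo)=2, len(hi)=2, max(lo)=24)
Step 5: insert 31 -> lo=[5, 24, 27] hi=[31, 46] -> (len(lo)=3, len(hi)=2, max(lo)=27)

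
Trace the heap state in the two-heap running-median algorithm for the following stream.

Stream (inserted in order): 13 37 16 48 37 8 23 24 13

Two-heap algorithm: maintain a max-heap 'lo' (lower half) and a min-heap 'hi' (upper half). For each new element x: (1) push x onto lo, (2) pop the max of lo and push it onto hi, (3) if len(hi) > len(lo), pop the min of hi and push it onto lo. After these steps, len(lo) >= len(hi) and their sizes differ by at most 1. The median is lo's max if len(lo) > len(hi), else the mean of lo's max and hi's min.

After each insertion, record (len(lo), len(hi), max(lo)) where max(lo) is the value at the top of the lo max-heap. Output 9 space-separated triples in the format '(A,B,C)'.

Answer: (1,0,13) (1,1,13) (2,1,16) (2,2,16) (3,2,37) (3,3,16) (4,3,23) (4,4,23) (5,4,23)

Derivation:
Step 1: insert 13 -> lo=[13] hi=[] -> (len(lo)=1, len(hi)=0, max(lo)=13)
Step 2: insert 37 -> lo=[13] hi=[37] -> (len(lo)=1, len(hi)=1, max(lo)=13)
Step 3: insert 16 -> lo=[13, 16] hi=[37] -> (len(lo)=2, len(hi)=1, max(lo)=16)
Step 4: insert 48 -> lo=[13, 16] hi=[37, 48] -> (len(lo)=2, len(hi)=2, max(lo)=16)
Step 5: insert 37 -> lo=[13, 16, 37] hi=[37, 48] -> (len(lo)=3, len(hi)=2, max(lo)=37)
Step 6: insert 8 -> lo=[8, 13, 16] hi=[37, 37, 48] -> (len(lo)=3, len(hi)=3, max(lo)=16)
Step 7: insert 23 -> lo=[8, 13, 16, 23] hi=[37, 37, 48] -> (len(lo)=4, len(hi)=3, max(lo)=23)
Step 8: insert 24 -> lo=[8, 13, 16, 23] hi=[24, 37, 37, 48] -> (len(lo)=4, len(hi)=4, max(lo)=23)
Step 9: insert 13 -> lo=[8, 13, 13, 16, 23] hi=[24, 37, 37, 48] -> (len(lo)=5, len(hi)=4, max(lo)=23)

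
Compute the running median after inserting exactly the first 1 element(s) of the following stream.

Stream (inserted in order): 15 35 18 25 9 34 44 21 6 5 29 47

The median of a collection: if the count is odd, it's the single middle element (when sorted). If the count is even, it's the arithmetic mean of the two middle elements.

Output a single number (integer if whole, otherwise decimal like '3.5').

Answer: 15

Derivation:
Step 1: insert 15 -> lo=[15] (size 1, max 15) hi=[] (size 0) -> median=15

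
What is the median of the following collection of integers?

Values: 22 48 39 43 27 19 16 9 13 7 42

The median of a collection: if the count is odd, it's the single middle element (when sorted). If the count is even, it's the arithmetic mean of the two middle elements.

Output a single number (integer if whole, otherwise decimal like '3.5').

Step 1: insert 22 -> lo=[22] (size 1, max 22) hi=[] (size 0) -> median=22
Step 2: insert 48 -> lo=[22] (size 1, max 22) hi=[48] (size 1, min 48) -> median=35
Step 3: insert 39 -> lo=[22, 39] (size 2, max 39) hi=[48] (size 1, min 48) -> median=39
Step 4: insert 43 -> lo=[22, 39] (size 2, max 39) hi=[43, 48] (size 2, min 43) -> median=41
Step 5: insert 27 -> lo=[22, 27, 39] (size 3, max 39) hi=[43, 48] (size 2, min 43) -> median=39
Step 6: insert 19 -> lo=[19, 22, 27] (size 3, max 27) hi=[39, 43, 48] (size 3, min 39) -> median=33
Step 7: insert 16 -> lo=[16, 19, 22, 27] (size 4, max 27) hi=[39, 43, 48] (size 3, min 39) -> median=27
Step 8: insert 9 -> lo=[9, 16, 19, 22] (size 4, max 22) hi=[27, 39, 43, 48] (size 4, min 27) -> median=24.5
Step 9: insert 13 -> lo=[9, 13, 16, 19, 22] (size 5, max 22) hi=[27, 39, 43, 48] (size 4, min 27) -> median=22
Step 10: insert 7 -> lo=[7, 9, 13, 16, 19] (size 5, max 19) hi=[22, 27, 39, 43, 48] (size 5, min 22) -> median=20.5
Step 11: insert 42 -> lo=[7, 9, 13, 16, 19, 22] (size 6, max 22) hi=[27, 39, 42, 43, 48] (size 5, min 27) -> median=22

Answer: 22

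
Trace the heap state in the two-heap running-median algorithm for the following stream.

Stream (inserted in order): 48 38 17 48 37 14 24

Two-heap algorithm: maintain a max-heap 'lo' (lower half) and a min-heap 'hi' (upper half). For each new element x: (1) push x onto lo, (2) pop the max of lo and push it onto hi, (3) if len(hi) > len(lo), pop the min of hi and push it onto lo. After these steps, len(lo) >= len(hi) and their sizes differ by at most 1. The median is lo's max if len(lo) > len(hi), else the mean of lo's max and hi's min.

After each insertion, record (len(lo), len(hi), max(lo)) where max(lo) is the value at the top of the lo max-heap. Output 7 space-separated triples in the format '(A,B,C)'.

Step 1: insert 48 -> lo=[48] hi=[] -> (len(lo)=1, len(hi)=0, max(lo)=48)
Step 2: insert 38 -> lo=[38] hi=[48] -> (len(lo)=1, len(hi)=1, max(lo)=38)
Step 3: insert 17 -> lo=[17, 38] hi=[48] -> (len(lo)=2, len(hi)=1, max(lo)=38)
Step 4: insert 48 -> lo=[17, 38] hi=[48, 48] -> (len(lo)=2, len(hi)=2, max(lo)=38)
Step 5: insert 37 -> lo=[17, 37, 38] hi=[48, 48] -> (len(lo)=3, len(hi)=2, max(lo)=38)
Step 6: insert 14 -> lo=[14, 17, 37] hi=[38, 48, 48] -> (len(lo)=3, len(hi)=3, max(lo)=37)
Step 7: insert 24 -> lo=[14, 17, 24, 37] hi=[38, 48, 48] -> (len(lo)=4, len(hi)=3, max(lo)=37)

Answer: (1,0,48) (1,1,38) (2,1,38) (2,2,38) (3,2,38) (3,3,37) (4,3,37)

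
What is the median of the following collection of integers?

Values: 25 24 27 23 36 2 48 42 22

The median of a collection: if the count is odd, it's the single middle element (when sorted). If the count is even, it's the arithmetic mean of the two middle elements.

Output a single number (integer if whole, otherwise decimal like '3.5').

Step 1: insert 25 -> lo=[25] (size 1, max 25) hi=[] (size 0) -> median=25
Step 2: insert 24 -> lo=[24] (size 1, max 24) hi=[25] (size 1, min 25) -> median=24.5
Step 3: insert 27 -> lo=[24, 25] (size 2, max 25) hi=[27] (size 1, min 27) -> median=25
Step 4: insert 23 -> lo=[23, 24] (size 2, max 24) hi=[25, 27] (size 2, min 25) -> median=24.5
Step 5: insert 36 -> lo=[23, 24, 25] (size 3, max 25) hi=[27, 36] (size 2, min 27) -> median=25
Step 6: insert 2 -> lo=[2, 23, 24] (size 3, max 24) hi=[25, 27, 36] (size 3, min 25) -> median=24.5
Step 7: insert 48 -> lo=[2, 23, 24, 25] (size 4, max 25) hi=[27, 36, 48] (size 3, min 27) -> median=25
Step 8: insert 42 -> lo=[2, 23, 24, 25] (size 4, max 25) hi=[27, 36, 42, 48] (size 4, min 27) -> median=26
Step 9: insert 22 -> lo=[2, 22, 23, 24, 25] (size 5, max 25) hi=[27, 36, 42, 48] (size 4, min 27) -> median=25

Answer: 25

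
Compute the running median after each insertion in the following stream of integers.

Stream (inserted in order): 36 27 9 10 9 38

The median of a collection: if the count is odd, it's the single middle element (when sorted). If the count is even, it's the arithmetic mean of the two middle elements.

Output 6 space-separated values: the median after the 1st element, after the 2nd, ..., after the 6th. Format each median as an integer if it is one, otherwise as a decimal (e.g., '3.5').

Step 1: insert 36 -> lo=[36] (size 1, max 36) hi=[] (size 0) -> median=36
Step 2: insert 27 -> lo=[27] (size 1, max 27) hi=[36] (size 1, min 36) -> median=31.5
Step 3: insert 9 -> lo=[9, 27] (size 2, max 27) hi=[36] (size 1, min 36) -> median=27
Step 4: insert 10 -> lo=[9, 10] (size 2, max 10) hi=[27, 36] (size 2, min 27) -> median=18.5
Step 5: insert 9 -> lo=[9, 9, 10] (size 3, max 10) hi=[27, 36] (size 2, min 27) -> median=10
Step 6: insert 38 -> lo=[9, 9, 10] (size 3, max 10) hi=[27, 36, 38] (size 3, min 27) -> median=18.5

Answer: 36 31.5 27 18.5 10 18.5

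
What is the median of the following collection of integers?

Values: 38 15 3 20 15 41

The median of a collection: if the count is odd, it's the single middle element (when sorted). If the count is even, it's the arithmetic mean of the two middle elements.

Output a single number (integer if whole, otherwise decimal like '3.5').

Step 1: insert 38 -> lo=[38] (size 1, max 38) hi=[] (size 0) -> median=38
Step 2: insert 15 -> lo=[15] (size 1, max 15) hi=[38] (size 1, min 38) -> median=26.5
Step 3: insert 3 -> lo=[3, 15] (size 2, max 15) hi=[38] (size 1, min 38) -> median=15
Step 4: insert 20 -> lo=[3, 15] (size 2, max 15) hi=[20, 38] (size 2, min 20) -> median=17.5
Step 5: insert 15 -> lo=[3, 15, 15] (size 3, max 15) hi=[20, 38] (size 2, min 20) -> median=15
Step 6: insert 41 -> lo=[3, 15, 15] (size 3, max 15) hi=[20, 38, 41] (size 3, min 20) -> median=17.5

Answer: 17.5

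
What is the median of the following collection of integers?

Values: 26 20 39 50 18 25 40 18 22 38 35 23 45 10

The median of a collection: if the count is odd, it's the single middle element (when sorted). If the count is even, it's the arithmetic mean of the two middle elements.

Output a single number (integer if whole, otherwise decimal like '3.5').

Step 1: insert 26 -> lo=[26] (size 1, max 26) hi=[] (size 0) -> median=26
Step 2: insert 20 -> lo=[20] (size 1, max 20) hi=[26] (size 1, min 26) -> median=23
Step 3: insert 39 -> lo=[20, 26] (size 2, max 26) hi=[39] (size 1, min 39) -> median=26
Step 4: insert 50 -> lo=[20, 26] (size 2, max 26) hi=[39, 50] (size 2, min 39) -> median=32.5
Step 5: insert 18 -> lo=[18, 20, 26] (size 3, max 26) hi=[39, 50] (size 2, min 39) -> median=26
Step 6: insert 25 -> lo=[18, 20, 25] (size 3, max 25) hi=[26, 39, 50] (size 3, min 26) -> median=25.5
Step 7: insert 40 -> lo=[18, 20, 25, 26] (size 4, max 26) hi=[39, 40, 50] (size 3, min 39) -> median=26
Step 8: insert 18 -> lo=[18, 18, 20, 25] (size 4, max 25) hi=[26, 39, 40, 50] (size 4, min 26) -> median=25.5
Step 9: insert 22 -> lo=[18, 18, 20, 22, 25] (size 5, max 25) hi=[26, 39, 40, 50] (size 4, min 26) -> median=25
Step 10: insert 38 -> lo=[18, 18, 20, 22, 25] (size 5, max 25) hi=[26, 38, 39, 40, 50] (size 5, min 26) -> median=25.5
Step 11: insert 35 -> lo=[18, 18, 20, 22, 25, 26] (size 6, max 26) hi=[35, 38, 39, 40, 50] (size 5, min 35) -> median=26
Step 12: insert 23 -> lo=[18, 18, 20, 22, 23, 25] (size 6, max 25) hi=[26, 35, 38, 39, 40, 50] (size 6, min 26) -> median=25.5
Step 13: insert 45 -> lo=[18, 18, 20, 22, 23, 25, 26] (size 7, max 26) hi=[35, 38, 39, 40, 45, 50] (size 6, min 35) -> median=26
Step 14: insert 10 -> lo=[10, 18, 18, 20, 22, 23, 25] (size 7, max 25) hi=[26, 35, 38, 39, 40, 45, 50] (size 7, min 26) -> median=25.5

Answer: 25.5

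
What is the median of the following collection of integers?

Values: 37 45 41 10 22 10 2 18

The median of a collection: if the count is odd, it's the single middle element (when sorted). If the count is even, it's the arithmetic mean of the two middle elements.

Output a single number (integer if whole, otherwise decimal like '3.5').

Step 1: insert 37 -> lo=[37] (size 1, max 37) hi=[] (size 0) -> median=37
Step 2: insert 45 -> lo=[37] (size 1, max 37) hi=[45] (size 1, min 45) -> median=41
Step 3: insert 41 -> lo=[37, 41] (size 2, max 41) hi=[45] (size 1, min 45) -> median=41
Step 4: insert 10 -> lo=[10, 37] (size 2, max 37) hi=[41, 45] (size 2, min 41) -> median=39
Step 5: insert 22 -> lo=[10, 22, 37] (size 3, max 37) hi=[41, 45] (size 2, min 41) -> median=37
Step 6: insert 10 -> lo=[10, 10, 22] (size 3, max 22) hi=[37, 41, 45] (size 3, min 37) -> median=29.5
Step 7: insert 2 -> lo=[2, 10, 10, 22] (size 4, max 22) hi=[37, 41, 45] (size 3, min 37) -> median=22
Step 8: insert 18 -> lo=[2, 10, 10, 18] (size 4, max 18) hi=[22, 37, 41, 45] (size 4, min 22) -> median=20

Answer: 20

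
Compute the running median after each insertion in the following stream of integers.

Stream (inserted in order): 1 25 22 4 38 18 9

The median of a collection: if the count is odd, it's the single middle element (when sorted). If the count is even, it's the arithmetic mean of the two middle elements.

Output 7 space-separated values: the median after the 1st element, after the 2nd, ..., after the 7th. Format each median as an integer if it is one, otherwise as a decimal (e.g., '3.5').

Step 1: insert 1 -> lo=[1] (size 1, max 1) hi=[] (size 0) -> median=1
Step 2: insert 25 -> lo=[1] (size 1, max 1) hi=[25] (size 1, min 25) -> median=13
Step 3: insert 22 -> lo=[1, 22] (size 2, max 22) hi=[25] (size 1, min 25) -> median=22
Step 4: insert 4 -> lo=[1, 4] (size 2, max 4) hi=[22, 25] (size 2, min 22) -> median=13
Step 5: insert 38 -> lo=[1, 4, 22] (size 3, max 22) hi=[25, 38] (size 2, min 25) -> median=22
Step 6: insert 18 -> lo=[1, 4, 18] (size 3, max 18) hi=[22, 25, 38] (size 3, min 22) -> median=20
Step 7: insert 9 -> lo=[1, 4, 9, 18] (size 4, max 18) hi=[22, 25, 38] (size 3, min 22) -> median=18

Answer: 1 13 22 13 22 20 18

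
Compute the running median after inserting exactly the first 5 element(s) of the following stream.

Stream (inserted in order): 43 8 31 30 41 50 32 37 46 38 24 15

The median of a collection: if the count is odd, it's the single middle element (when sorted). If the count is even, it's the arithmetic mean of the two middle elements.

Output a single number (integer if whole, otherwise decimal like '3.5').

Step 1: insert 43 -> lo=[43] (size 1, max 43) hi=[] (size 0) -> median=43
Step 2: insert 8 -> lo=[8] (size 1, max 8) hi=[43] (size 1, min 43) -> median=25.5
Step 3: insert 31 -> lo=[8, 31] (size 2, max 31) hi=[43] (size 1, min 43) -> median=31
Step 4: insert 30 -> lo=[8, 30] (size 2, max 30) hi=[31, 43] (size 2, min 31) -> median=30.5
Step 5: insert 41 -> lo=[8, 30, 31] (size 3, max 31) hi=[41, 43] (size 2, min 41) -> median=31

Answer: 31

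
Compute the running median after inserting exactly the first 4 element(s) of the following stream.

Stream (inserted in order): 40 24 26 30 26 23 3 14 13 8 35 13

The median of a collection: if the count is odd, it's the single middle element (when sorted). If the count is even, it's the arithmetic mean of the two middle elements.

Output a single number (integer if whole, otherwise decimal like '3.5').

Step 1: insert 40 -> lo=[40] (size 1, max 40) hi=[] (size 0) -> median=40
Step 2: insert 24 -> lo=[24] (size 1, max 24) hi=[40] (size 1, min 40) -> median=32
Step 3: insert 26 -> lo=[24, 26] (size 2, max 26) hi=[40] (size 1, min 40) -> median=26
Step 4: insert 30 -> lo=[24, 26] (size 2, max 26) hi=[30, 40] (size 2, min 30) -> median=28

Answer: 28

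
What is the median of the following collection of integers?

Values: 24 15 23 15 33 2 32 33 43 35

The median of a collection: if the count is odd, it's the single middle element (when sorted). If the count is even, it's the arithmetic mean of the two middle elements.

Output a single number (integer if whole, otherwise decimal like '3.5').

Step 1: insert 24 -> lo=[24] (size 1, max 24) hi=[] (size 0) -> median=24
Step 2: insert 15 -> lo=[15] (size 1, max 15) hi=[24] (size 1, min 24) -> median=19.5
Step 3: insert 23 -> lo=[15, 23] (size 2, max 23) hi=[24] (size 1, min 24) -> median=23
Step 4: insert 15 -> lo=[15, 15] (size 2, max 15) hi=[23, 24] (size 2, min 23) -> median=19
Step 5: insert 33 -> lo=[15, 15, 23] (size 3, max 23) hi=[24, 33] (size 2, min 24) -> median=23
Step 6: insert 2 -> lo=[2, 15, 15] (size 3, max 15) hi=[23, 24, 33] (size 3, min 23) -> median=19
Step 7: insert 32 -> lo=[2, 15, 15, 23] (size 4, max 23) hi=[24, 32, 33] (size 3, min 24) -> median=23
Step 8: insert 33 -> lo=[2, 15, 15, 23] (size 4, max 23) hi=[24, 32, 33, 33] (size 4, min 24) -> median=23.5
Step 9: insert 43 -> lo=[2, 15, 15, 23, 24] (size 5, max 24) hi=[32, 33, 33, 43] (size 4, min 32) -> median=24
Step 10: insert 35 -> lo=[2, 15, 15, 23, 24] (size 5, max 24) hi=[32, 33, 33, 35, 43] (size 5, min 32) -> median=28

Answer: 28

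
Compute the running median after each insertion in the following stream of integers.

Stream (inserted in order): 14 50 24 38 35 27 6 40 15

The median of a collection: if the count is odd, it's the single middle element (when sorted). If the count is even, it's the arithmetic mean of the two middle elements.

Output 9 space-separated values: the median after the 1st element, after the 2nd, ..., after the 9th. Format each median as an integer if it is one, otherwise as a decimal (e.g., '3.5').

Step 1: insert 14 -> lo=[14] (size 1, max 14) hi=[] (size 0) -> median=14
Step 2: insert 50 -> lo=[14] (size 1, max 14) hi=[50] (size 1, min 50) -> median=32
Step 3: insert 24 -> lo=[14, 24] (size 2, max 24) hi=[50] (size 1, min 50) -> median=24
Step 4: insert 38 -> lo=[14, 24] (size 2, max 24) hi=[38, 50] (size 2, min 38) -> median=31
Step 5: insert 35 -> lo=[14, 24, 35] (size 3, max 35) hi=[38, 50] (size 2, min 38) -> median=35
Step 6: insert 27 -> lo=[14, 24, 27] (size 3, max 27) hi=[35, 38, 50] (size 3, min 35) -> median=31
Step 7: insert 6 -> lo=[6, 14, 24, 27] (size 4, max 27) hi=[35, 38, 50] (size 3, min 35) -> median=27
Step 8: insert 40 -> lo=[6, 14, 24, 27] (size 4, max 27) hi=[35, 38, 40, 50] (size 4, min 35) -> median=31
Step 9: insert 15 -> lo=[6, 14, 15, 24, 27] (size 5, max 27) hi=[35, 38, 40, 50] (size 4, min 35) -> median=27

Answer: 14 32 24 31 35 31 27 31 27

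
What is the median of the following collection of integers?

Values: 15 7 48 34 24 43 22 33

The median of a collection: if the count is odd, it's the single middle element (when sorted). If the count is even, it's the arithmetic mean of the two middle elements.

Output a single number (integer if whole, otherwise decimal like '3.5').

Step 1: insert 15 -> lo=[15] (size 1, max 15) hi=[] (size 0) -> median=15
Step 2: insert 7 -> lo=[7] (size 1, max 7) hi=[15] (size 1, min 15) -> median=11
Step 3: insert 48 -> lo=[7, 15] (size 2, max 15) hi=[48] (size 1, min 48) -> median=15
Step 4: insert 34 -> lo=[7, 15] (size 2, max 15) hi=[34, 48] (size 2, min 34) -> median=24.5
Step 5: insert 24 -> lo=[7, 15, 24] (size 3, max 24) hi=[34, 48] (size 2, min 34) -> median=24
Step 6: insert 43 -> lo=[7, 15, 24] (size 3, max 24) hi=[34, 43, 48] (size 3, min 34) -> median=29
Step 7: insert 22 -> lo=[7, 15, 22, 24] (size 4, max 24) hi=[34, 43, 48] (size 3, min 34) -> median=24
Step 8: insert 33 -> lo=[7, 15, 22, 24] (size 4, max 24) hi=[33, 34, 43, 48] (size 4, min 33) -> median=28.5

Answer: 28.5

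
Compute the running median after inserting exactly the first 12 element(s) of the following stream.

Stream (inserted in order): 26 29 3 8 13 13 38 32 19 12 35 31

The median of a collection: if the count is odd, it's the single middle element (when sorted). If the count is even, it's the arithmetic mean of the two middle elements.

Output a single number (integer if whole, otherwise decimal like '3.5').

Answer: 22.5

Derivation:
Step 1: insert 26 -> lo=[26] (size 1, max 26) hi=[] (size 0) -> median=26
Step 2: insert 29 -> lo=[26] (size 1, max 26) hi=[29] (size 1, min 29) -> median=27.5
Step 3: insert 3 -> lo=[3, 26] (size 2, max 26) hi=[29] (size 1, min 29) -> median=26
Step 4: insert 8 -> lo=[3, 8] (size 2, max 8) hi=[26, 29] (size 2, min 26) -> median=17
Step 5: insert 13 -> lo=[3, 8, 13] (size 3, max 13) hi=[26, 29] (size 2, min 26) -> median=13
Step 6: insert 13 -> lo=[3, 8, 13] (size 3, max 13) hi=[13, 26, 29] (size 3, min 13) -> median=13
Step 7: insert 38 -> lo=[3, 8, 13, 13] (size 4, max 13) hi=[26, 29, 38] (size 3, min 26) -> median=13
Step 8: insert 32 -> lo=[3, 8, 13, 13] (size 4, max 13) hi=[26, 29, 32, 38] (size 4, min 26) -> median=19.5
Step 9: insert 19 -> lo=[3, 8, 13, 13, 19] (size 5, max 19) hi=[26, 29, 32, 38] (size 4, min 26) -> median=19
Step 10: insert 12 -> lo=[3, 8, 12, 13, 13] (size 5, max 13) hi=[19, 26, 29, 32, 38] (size 5, min 19) -> median=16
Step 11: insert 35 -> lo=[3, 8, 12, 13, 13, 19] (size 6, max 19) hi=[26, 29, 32, 35, 38] (size 5, min 26) -> median=19
Step 12: insert 31 -> lo=[3, 8, 12, 13, 13, 19] (size 6, max 19) hi=[26, 29, 31, 32, 35, 38] (size 6, min 26) -> median=22.5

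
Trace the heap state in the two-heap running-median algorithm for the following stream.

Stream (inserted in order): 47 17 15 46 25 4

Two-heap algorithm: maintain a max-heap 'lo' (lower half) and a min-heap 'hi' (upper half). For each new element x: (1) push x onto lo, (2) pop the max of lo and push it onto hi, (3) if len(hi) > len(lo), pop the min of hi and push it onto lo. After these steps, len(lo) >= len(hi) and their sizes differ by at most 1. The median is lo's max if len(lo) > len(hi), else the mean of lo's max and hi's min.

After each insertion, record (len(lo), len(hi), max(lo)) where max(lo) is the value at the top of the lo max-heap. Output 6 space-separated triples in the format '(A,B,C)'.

Answer: (1,0,47) (1,1,17) (2,1,17) (2,2,17) (3,2,25) (3,3,17)

Derivation:
Step 1: insert 47 -> lo=[47] hi=[] -> (len(lo)=1, len(hi)=0, max(lo)=47)
Step 2: insert 17 -> lo=[17] hi=[47] -> (len(lo)=1, len(hi)=1, max(lo)=17)
Step 3: insert 15 -> lo=[15, 17] hi=[47] -> (len(lo)=2, len(hi)=1, max(lo)=17)
Step 4: insert 46 -> lo=[15, 17] hi=[46, 47] -> (len(lo)=2, len(hi)=2, max(lo)=17)
Step 5: insert 25 -> lo=[15, 17, 25] hi=[46, 47] -> (len(lo)=3, len(hi)=2, max(lo)=25)
Step 6: insert 4 -> lo=[4, 15, 17] hi=[25, 46, 47] -> (len(lo)=3, len(hi)=3, max(lo)=17)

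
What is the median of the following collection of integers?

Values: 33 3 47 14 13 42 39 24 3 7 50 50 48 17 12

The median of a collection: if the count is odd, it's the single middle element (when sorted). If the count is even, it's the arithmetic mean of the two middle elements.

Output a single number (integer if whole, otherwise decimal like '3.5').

Step 1: insert 33 -> lo=[33] (size 1, max 33) hi=[] (size 0) -> median=33
Step 2: insert 3 -> lo=[3] (size 1, max 3) hi=[33] (size 1, min 33) -> median=18
Step 3: insert 47 -> lo=[3, 33] (size 2, max 33) hi=[47] (size 1, min 47) -> median=33
Step 4: insert 14 -> lo=[3, 14] (size 2, max 14) hi=[33, 47] (size 2, min 33) -> median=23.5
Step 5: insert 13 -> lo=[3, 13, 14] (size 3, max 14) hi=[33, 47] (size 2, min 33) -> median=14
Step 6: insert 42 -> lo=[3, 13, 14] (size 3, max 14) hi=[33, 42, 47] (size 3, min 33) -> median=23.5
Step 7: insert 39 -> lo=[3, 13, 14, 33] (size 4, max 33) hi=[39, 42, 47] (size 3, min 39) -> median=33
Step 8: insert 24 -> lo=[3, 13, 14, 24] (size 4, max 24) hi=[33, 39, 42, 47] (size 4, min 33) -> median=28.5
Step 9: insert 3 -> lo=[3, 3, 13, 14, 24] (size 5, max 24) hi=[33, 39, 42, 47] (size 4, min 33) -> median=24
Step 10: insert 7 -> lo=[3, 3, 7, 13, 14] (size 5, max 14) hi=[24, 33, 39, 42, 47] (size 5, min 24) -> median=19
Step 11: insert 50 -> lo=[3, 3, 7, 13, 14, 24] (size 6, max 24) hi=[33, 39, 42, 47, 50] (size 5, min 33) -> median=24
Step 12: insert 50 -> lo=[3, 3, 7, 13, 14, 24] (size 6, max 24) hi=[33, 39, 42, 47, 50, 50] (size 6, min 33) -> median=28.5
Step 13: insert 48 -> lo=[3, 3, 7, 13, 14, 24, 33] (size 7, max 33) hi=[39, 42, 47, 48, 50, 50] (size 6, min 39) -> median=33
Step 14: insert 17 -> lo=[3, 3, 7, 13, 14, 17, 24] (size 7, max 24) hi=[33, 39, 42, 47, 48, 50, 50] (size 7, min 33) -> median=28.5
Step 15: insert 12 -> lo=[3, 3, 7, 12, 13, 14, 17, 24] (size 8, max 24) hi=[33, 39, 42, 47, 48, 50, 50] (size 7, min 33) -> median=24

Answer: 24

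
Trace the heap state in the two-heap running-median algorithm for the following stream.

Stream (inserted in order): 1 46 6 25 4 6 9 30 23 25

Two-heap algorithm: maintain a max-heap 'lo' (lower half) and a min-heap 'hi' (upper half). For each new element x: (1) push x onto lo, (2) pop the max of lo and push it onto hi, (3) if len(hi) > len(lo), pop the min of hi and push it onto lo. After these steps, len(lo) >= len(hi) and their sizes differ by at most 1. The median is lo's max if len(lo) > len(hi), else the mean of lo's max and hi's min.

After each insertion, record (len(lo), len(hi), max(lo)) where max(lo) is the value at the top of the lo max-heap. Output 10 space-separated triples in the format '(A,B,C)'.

Answer: (1,0,1) (1,1,1) (2,1,6) (2,2,6) (3,2,6) (3,3,6) (4,3,6) (4,4,6) (5,4,9) (5,5,9)

Derivation:
Step 1: insert 1 -> lo=[1] hi=[] -> (len(lo)=1, len(hi)=0, max(lo)=1)
Step 2: insert 46 -> lo=[1] hi=[46] -> (len(lo)=1, len(hi)=1, max(lo)=1)
Step 3: insert 6 -> lo=[1, 6] hi=[46] -> (len(lo)=2, len(hi)=1, max(lo)=6)
Step 4: insert 25 -> lo=[1, 6] hi=[25, 46] -> (len(lo)=2, len(hi)=2, max(lo)=6)
Step 5: insert 4 -> lo=[1, 4, 6] hi=[25, 46] -> (len(lo)=3, len(hi)=2, max(lo)=6)
Step 6: insert 6 -> lo=[1, 4, 6] hi=[6, 25, 46] -> (len(lo)=3, len(hi)=3, max(lo)=6)
Step 7: insert 9 -> lo=[1, 4, 6, 6] hi=[9, 25, 46] -> (len(lo)=4, len(hi)=3, max(lo)=6)
Step 8: insert 30 -> lo=[1, 4, 6, 6] hi=[9, 25, 30, 46] -> (len(lo)=4, len(hi)=4, max(lo)=6)
Step 9: insert 23 -> lo=[1, 4, 6, 6, 9] hi=[23, 25, 30, 46] -> (len(lo)=5, len(hi)=4, max(lo)=9)
Step 10: insert 25 -> lo=[1, 4, 6, 6, 9] hi=[23, 25, 25, 30, 46] -> (len(lo)=5, len(hi)=5, max(lo)=9)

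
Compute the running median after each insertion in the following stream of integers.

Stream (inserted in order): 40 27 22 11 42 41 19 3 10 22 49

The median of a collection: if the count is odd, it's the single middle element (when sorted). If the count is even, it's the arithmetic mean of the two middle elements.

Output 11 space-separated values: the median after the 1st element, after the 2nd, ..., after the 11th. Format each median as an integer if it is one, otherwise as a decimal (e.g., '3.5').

Step 1: insert 40 -> lo=[40] (size 1, max 40) hi=[] (size 0) -> median=40
Step 2: insert 27 -> lo=[27] (size 1, max 27) hi=[40] (size 1, min 40) -> median=33.5
Step 3: insert 22 -> lo=[22, 27] (size 2, max 27) hi=[40] (size 1, min 40) -> median=27
Step 4: insert 11 -> lo=[11, 22] (size 2, max 22) hi=[27, 40] (size 2, min 27) -> median=24.5
Step 5: insert 42 -> lo=[11, 22, 27] (size 3, max 27) hi=[40, 42] (size 2, min 40) -> median=27
Step 6: insert 41 -> lo=[11, 22, 27] (size 3, max 27) hi=[40, 41, 42] (size 3, min 40) -> median=33.5
Step 7: insert 19 -> lo=[11, 19, 22, 27] (size 4, max 27) hi=[40, 41, 42] (size 3, min 40) -> median=27
Step 8: insert 3 -> lo=[3, 11, 19, 22] (size 4, max 22) hi=[27, 40, 41, 42] (size 4, min 27) -> median=24.5
Step 9: insert 10 -> lo=[3, 10, 11, 19, 22] (size 5, max 22) hi=[27, 40, 41, 42] (size 4, min 27) -> median=22
Step 10: insert 22 -> lo=[3, 10, 11, 19, 22] (size 5, max 22) hi=[22, 27, 40, 41, 42] (size 5, min 22) -> median=22
Step 11: insert 49 -> lo=[3, 10, 11, 19, 22, 22] (size 6, max 22) hi=[27, 40, 41, 42, 49] (size 5, min 27) -> median=22

Answer: 40 33.5 27 24.5 27 33.5 27 24.5 22 22 22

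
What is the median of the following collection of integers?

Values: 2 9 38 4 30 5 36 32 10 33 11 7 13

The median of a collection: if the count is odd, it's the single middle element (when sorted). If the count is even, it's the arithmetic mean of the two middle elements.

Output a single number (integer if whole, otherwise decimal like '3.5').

Answer: 11

Derivation:
Step 1: insert 2 -> lo=[2] (size 1, max 2) hi=[] (size 0) -> median=2
Step 2: insert 9 -> lo=[2] (size 1, max 2) hi=[9] (size 1, min 9) -> median=5.5
Step 3: insert 38 -> lo=[2, 9] (size 2, max 9) hi=[38] (size 1, min 38) -> median=9
Step 4: insert 4 -> lo=[2, 4] (size 2, max 4) hi=[9, 38] (size 2, min 9) -> median=6.5
Step 5: insert 30 -> lo=[2, 4, 9] (size 3, max 9) hi=[30, 38] (size 2, min 30) -> median=9
Step 6: insert 5 -> lo=[2, 4, 5] (size 3, max 5) hi=[9, 30, 38] (size 3, min 9) -> median=7
Step 7: insert 36 -> lo=[2, 4, 5, 9] (size 4, max 9) hi=[30, 36, 38] (size 3, min 30) -> median=9
Step 8: insert 32 -> lo=[2, 4, 5, 9] (size 4, max 9) hi=[30, 32, 36, 38] (size 4, min 30) -> median=19.5
Step 9: insert 10 -> lo=[2, 4, 5, 9, 10] (size 5, max 10) hi=[30, 32, 36, 38] (size 4, min 30) -> median=10
Step 10: insert 33 -> lo=[2, 4, 5, 9, 10] (size 5, max 10) hi=[30, 32, 33, 36, 38] (size 5, min 30) -> median=20
Step 11: insert 11 -> lo=[2, 4, 5, 9, 10, 11] (size 6, max 11) hi=[30, 32, 33, 36, 38] (size 5, min 30) -> median=11
Step 12: insert 7 -> lo=[2, 4, 5, 7, 9, 10] (size 6, max 10) hi=[11, 30, 32, 33, 36, 38] (size 6, min 11) -> median=10.5
Step 13: insert 13 -> lo=[2, 4, 5, 7, 9, 10, 11] (size 7, max 11) hi=[13, 30, 32, 33, 36, 38] (size 6, min 13) -> median=11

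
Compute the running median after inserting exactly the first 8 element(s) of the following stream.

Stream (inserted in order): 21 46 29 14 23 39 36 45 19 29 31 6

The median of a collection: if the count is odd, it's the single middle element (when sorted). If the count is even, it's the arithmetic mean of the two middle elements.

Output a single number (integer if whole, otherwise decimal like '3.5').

Step 1: insert 21 -> lo=[21] (size 1, max 21) hi=[] (size 0) -> median=21
Step 2: insert 46 -> lo=[21] (size 1, max 21) hi=[46] (size 1, min 46) -> median=33.5
Step 3: insert 29 -> lo=[21, 29] (size 2, max 29) hi=[46] (size 1, min 46) -> median=29
Step 4: insert 14 -> lo=[14, 21] (size 2, max 21) hi=[29, 46] (size 2, min 29) -> median=25
Step 5: insert 23 -> lo=[14, 21, 23] (size 3, max 23) hi=[29, 46] (size 2, min 29) -> median=23
Step 6: insert 39 -> lo=[14, 21, 23] (size 3, max 23) hi=[29, 39, 46] (size 3, min 29) -> median=26
Step 7: insert 36 -> lo=[14, 21, 23, 29] (size 4, max 29) hi=[36, 39, 46] (size 3, min 36) -> median=29
Step 8: insert 45 -> lo=[14, 21, 23, 29] (size 4, max 29) hi=[36, 39, 45, 46] (size 4, min 36) -> median=32.5

Answer: 32.5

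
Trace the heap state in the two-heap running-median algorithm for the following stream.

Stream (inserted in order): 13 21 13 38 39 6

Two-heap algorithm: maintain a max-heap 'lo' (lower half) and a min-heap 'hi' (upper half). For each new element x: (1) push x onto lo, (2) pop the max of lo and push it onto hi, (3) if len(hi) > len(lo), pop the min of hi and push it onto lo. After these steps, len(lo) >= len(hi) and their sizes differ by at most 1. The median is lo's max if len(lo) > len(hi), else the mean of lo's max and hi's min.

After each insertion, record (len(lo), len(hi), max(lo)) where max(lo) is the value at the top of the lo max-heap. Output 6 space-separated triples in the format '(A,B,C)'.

Step 1: insert 13 -> lo=[13] hi=[] -> (len(lo)=1, len(hi)=0, max(lo)=13)
Step 2: insert 21 -> lo=[13] hi=[21] -> (len(lo)=1, len(hi)=1, max(lo)=13)
Step 3: insert 13 -> lo=[13, 13] hi=[21] -> (len(lo)=2, len(hi)=1, max(lo)=13)
Step 4: insert 38 -> lo=[13, 13] hi=[21, 38] -> (len(lo)=2, len(hi)=2, max(lo)=13)
Step 5: insert 39 -> lo=[13, 13, 21] hi=[38, 39] -> (len(lo)=3, len(hi)=2, max(lo)=21)
Step 6: insert 6 -> lo=[6, 13, 13] hi=[21, 38, 39] -> (len(lo)=3, len(hi)=3, max(lo)=13)

Answer: (1,0,13) (1,1,13) (2,1,13) (2,2,13) (3,2,21) (3,3,13)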